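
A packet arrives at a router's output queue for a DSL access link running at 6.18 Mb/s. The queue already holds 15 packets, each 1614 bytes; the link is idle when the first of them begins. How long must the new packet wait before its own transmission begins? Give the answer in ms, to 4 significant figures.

Each queued packet: L/R = 12912/6180000 = 2.08932 ms.
15 queued → 31.3398 ms.
Queuing delay = 31.34 ms.

31.34 ms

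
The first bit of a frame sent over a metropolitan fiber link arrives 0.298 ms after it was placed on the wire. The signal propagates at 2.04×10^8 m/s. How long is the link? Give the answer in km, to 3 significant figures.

60.8 km

d = s × t_prop = 204000000 × 0.000298 = 60.8 km.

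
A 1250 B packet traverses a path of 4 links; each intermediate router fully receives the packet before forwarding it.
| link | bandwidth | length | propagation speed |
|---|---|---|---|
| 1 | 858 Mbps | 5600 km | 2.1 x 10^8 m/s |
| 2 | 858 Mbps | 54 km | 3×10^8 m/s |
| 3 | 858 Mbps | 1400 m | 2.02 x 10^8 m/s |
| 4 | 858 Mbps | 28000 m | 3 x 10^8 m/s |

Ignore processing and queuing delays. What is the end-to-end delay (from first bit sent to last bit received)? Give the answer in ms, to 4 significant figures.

26.99 ms

L = 1250 × 8 = 10000 bits.
Transmission delay per hop = L/R = 10000/858000000 = 0.011655 ms; 4 hops → 0.04662 ms.
Propagation delays (d/s per hop): 26.6667, 0.18, 0.00693069, 0.0933333 ms; sum = 26.9469 ms.
End-to-end = 26.99 ms.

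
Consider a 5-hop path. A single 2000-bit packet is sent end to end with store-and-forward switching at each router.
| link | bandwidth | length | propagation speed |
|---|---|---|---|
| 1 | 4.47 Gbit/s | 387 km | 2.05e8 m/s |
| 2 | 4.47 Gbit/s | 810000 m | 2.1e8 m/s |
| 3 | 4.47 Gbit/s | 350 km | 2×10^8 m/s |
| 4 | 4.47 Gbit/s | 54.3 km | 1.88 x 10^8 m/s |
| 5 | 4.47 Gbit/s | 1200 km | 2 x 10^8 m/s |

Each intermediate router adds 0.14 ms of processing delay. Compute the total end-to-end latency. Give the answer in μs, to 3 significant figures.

Transmission delay per hop = L/R = 2000/4470000000 = 0.447427 μs; 5 hops → 2.23714 μs.
Propagation delays (d/s per hop): 1887.8, 3857.14, 1750, 288.83, 6000 μs; sum = 13783.8 μs.
Processing at 4 router(s): 4 × 0.14 ms = 560 μs.
End-to-end = 14300 μs.

14300 μs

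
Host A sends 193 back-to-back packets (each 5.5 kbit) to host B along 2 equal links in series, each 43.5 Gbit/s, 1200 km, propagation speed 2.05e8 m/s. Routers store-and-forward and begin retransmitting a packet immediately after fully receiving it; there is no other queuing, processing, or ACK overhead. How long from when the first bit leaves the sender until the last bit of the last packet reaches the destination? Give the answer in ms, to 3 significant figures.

Per-hop transmission t_tx = L/R = 5500/43500000000 = 0.000126437 ms.
Per-hop propagation t_prop = 1200000/2.05e+08 = 5.85366 ms.
Pipeline fill: first packet needs 2·t_tx to clear all hops; remaining 192 packets each add one t_tx.
Total = (2+193-1)·t_tx + 2·t_prop = 194·0.000126437 + 2·5.85366 = 11.7 ms.

11.7 ms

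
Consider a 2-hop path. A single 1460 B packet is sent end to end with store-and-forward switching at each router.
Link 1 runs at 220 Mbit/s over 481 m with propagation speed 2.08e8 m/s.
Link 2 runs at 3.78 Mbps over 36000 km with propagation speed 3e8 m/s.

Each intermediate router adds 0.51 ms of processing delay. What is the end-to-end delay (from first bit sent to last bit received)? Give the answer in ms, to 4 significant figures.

123.7 ms

L = 1460 × 8 = 11680 bits.
Transmission delays (L/R per hop): 0.0530909, 3.08995 ms; sum = 3.14304 ms.
Propagation delays (d/s per hop): 0.0023125, 120 ms; sum = 120.002 ms.
Processing at 1 router(s): 1 × 0.51 ms = 0.51 ms.
End-to-end = 123.7 ms.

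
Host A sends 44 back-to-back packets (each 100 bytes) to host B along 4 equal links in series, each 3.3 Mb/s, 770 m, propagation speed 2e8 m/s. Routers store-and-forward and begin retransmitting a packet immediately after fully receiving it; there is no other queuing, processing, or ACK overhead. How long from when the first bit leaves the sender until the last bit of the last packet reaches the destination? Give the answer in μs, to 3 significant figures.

Per-hop transmission t_tx = L/R = 800/3300000 = 242.424 μs.
Per-hop propagation t_prop = 770/200000000 = 3.85 μs.
Pipeline fill: first packet needs 4·t_tx to clear all hops; remaining 43 packets each add one t_tx.
Total = (4+44-1)·t_tx + 4·t_prop = 47·242.424 + 4·3.85 = 11400 μs.

11400 μs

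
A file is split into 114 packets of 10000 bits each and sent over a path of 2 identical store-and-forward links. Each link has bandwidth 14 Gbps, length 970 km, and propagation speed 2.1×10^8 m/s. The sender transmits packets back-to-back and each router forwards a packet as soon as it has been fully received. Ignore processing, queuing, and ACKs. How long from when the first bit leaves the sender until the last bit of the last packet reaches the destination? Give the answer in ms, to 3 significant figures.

Per-hop transmission t_tx = L/R = 10000/14000000000 = 0.000714286 ms.
Per-hop propagation t_prop = 970000/210000000 = 4.61905 ms.
Pipeline fill: first packet needs 2·t_tx to clear all hops; remaining 113 packets each add one t_tx.
Total = (2+114-1)·t_tx + 2·t_prop = 115·0.000714286 + 2·4.61905 = 9.32 ms.

9.32 ms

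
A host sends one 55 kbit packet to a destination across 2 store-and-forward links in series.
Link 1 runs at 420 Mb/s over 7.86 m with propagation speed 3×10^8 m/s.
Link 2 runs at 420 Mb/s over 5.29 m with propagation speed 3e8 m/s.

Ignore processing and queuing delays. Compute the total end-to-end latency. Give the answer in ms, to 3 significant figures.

L = 55000 bits.
Transmission delay per hop = L/R = 55000/420000000 = 0.130952 ms; 2 hops → 0.261905 ms.
Propagation delays (d/s per hop): 2.62e-05, 1.76333e-05 ms; sum = 4.38333e-05 ms.
End-to-end = 0.262 ms.

0.262 ms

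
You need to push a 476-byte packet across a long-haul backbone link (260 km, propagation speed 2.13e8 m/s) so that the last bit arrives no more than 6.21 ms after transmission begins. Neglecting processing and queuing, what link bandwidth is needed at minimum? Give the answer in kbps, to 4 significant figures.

763.2 kbps

L = 3808 bits.
Propagation delay = 260000 / 213000000 = 1.22066 ms.
Transmission budget = 6.21 − 1.22066 = 4.98934 ms.
R ≥ L / t_tx = 3808 bits / 0.00498934 s = 763.2 kbps.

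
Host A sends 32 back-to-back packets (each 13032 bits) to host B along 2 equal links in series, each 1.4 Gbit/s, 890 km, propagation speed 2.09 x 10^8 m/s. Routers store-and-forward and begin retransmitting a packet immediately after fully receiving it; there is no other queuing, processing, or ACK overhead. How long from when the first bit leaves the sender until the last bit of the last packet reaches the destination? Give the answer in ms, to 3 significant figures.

Per-hop transmission t_tx = L/R = 13032/1400000000 = 0.00930857 ms.
Per-hop propagation t_prop = 890000/209000000 = 4.25837 ms.
Pipeline fill: first packet needs 2·t_tx to clear all hops; remaining 31 packets each add one t_tx.
Total = (2+32-1)·t_tx + 2·t_prop = 33·0.00930857 + 2·4.25837 = 8.82 ms.

8.82 ms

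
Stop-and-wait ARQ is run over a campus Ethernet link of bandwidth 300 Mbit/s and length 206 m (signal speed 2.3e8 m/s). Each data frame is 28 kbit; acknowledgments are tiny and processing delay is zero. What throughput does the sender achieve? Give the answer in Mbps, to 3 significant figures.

294 Mbps

t_tx = L/R = 28000/300000000 = 9.33333e-05 s.
t_prop = 206/2.3e+08 = 8.95652e-07 s; RTT = 1.7913e-06 s.
Cycle = t_tx + RTT = 9.51246e-05 s.
Throughput = L / cycle = 28000 / 9.51246e-05 = 294 Mbps.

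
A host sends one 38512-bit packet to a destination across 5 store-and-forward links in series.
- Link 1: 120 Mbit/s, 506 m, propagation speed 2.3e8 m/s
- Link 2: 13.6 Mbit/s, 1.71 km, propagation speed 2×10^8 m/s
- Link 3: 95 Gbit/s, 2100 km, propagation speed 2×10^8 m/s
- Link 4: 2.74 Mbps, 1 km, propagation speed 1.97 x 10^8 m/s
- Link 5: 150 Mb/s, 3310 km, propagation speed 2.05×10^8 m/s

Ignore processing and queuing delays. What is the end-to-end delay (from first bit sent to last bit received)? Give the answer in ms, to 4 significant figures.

44.13 ms

Transmission delays (L/R per hop): 0.320933, 2.83176, 0.000405389, 14.0555, 0.256747 ms; sum = 17.4653 ms.
Propagation delays (d/s per hop): 0.0022, 0.00855, 10.5, 0.00507614, 16.1463 ms; sum = 26.6622 ms.
End-to-end = 44.13 ms.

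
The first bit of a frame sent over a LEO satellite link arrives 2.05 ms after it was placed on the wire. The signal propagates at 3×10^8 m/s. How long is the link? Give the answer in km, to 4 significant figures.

615.0 km

d = s × t_prop = 300000000 × 0.00205 = 615.0 km.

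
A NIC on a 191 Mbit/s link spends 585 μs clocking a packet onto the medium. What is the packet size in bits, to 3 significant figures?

L = R × t_tx = 191000000 b/s × 0.000585 s = 111735 bits.

112000 bits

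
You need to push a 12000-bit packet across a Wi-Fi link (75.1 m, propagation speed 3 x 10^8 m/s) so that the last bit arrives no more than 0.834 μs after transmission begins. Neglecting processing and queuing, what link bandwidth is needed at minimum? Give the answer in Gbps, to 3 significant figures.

20.6 Gbps

Propagation delay = 75.1 / 300000000 = 0.250333 μs.
Transmission budget = 0.834 − 0.250333 = 0.583667 μs.
R ≥ L / t_tx = 12000 bits / 5.83667e-07 s = 20.6 Gbps.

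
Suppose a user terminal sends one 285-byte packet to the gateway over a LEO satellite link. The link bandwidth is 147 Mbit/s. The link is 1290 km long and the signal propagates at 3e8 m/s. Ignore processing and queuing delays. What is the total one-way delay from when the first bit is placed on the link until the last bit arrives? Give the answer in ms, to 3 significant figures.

L = 285 × 8 = 2280 bits.
Transmission delay = L/R = 2280 / 147000000 = 0.0155102 ms.
Propagation delay = d/s = 1290000 m / 300000000 m/s = 4.3 ms.
Total = 4.32 ms.

4.32 ms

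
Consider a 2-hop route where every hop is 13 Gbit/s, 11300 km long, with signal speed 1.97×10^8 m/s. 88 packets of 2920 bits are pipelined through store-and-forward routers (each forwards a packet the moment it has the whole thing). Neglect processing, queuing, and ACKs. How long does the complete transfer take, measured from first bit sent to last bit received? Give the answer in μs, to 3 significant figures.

115000 μs

Per-hop transmission t_tx = L/R = 2920/13000000000 = 0.224615 μs.
Per-hop propagation t_prop = 11300000/197000000 = 57360.4 μs.
Pipeline fill: first packet needs 2·t_tx to clear all hops; remaining 87 packets each add one t_tx.
Total = (2+88-1)·t_tx + 2·t_prop = 89·0.224615 + 2·57360.4 = 115000 μs.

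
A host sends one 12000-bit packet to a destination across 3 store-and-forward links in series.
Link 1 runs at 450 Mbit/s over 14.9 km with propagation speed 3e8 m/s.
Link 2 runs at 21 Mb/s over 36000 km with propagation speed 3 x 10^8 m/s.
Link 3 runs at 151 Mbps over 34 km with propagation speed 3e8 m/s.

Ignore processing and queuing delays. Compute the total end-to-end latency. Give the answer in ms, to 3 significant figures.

Transmission delays (L/R per hop): 0.0266667, 0.571429, 0.0794702 ms; sum = 0.677565 ms.
Propagation delays (d/s per hop): 0.0496667, 120, 0.113333 ms; sum = 120.163 ms.
End-to-end = 121 ms.

121 ms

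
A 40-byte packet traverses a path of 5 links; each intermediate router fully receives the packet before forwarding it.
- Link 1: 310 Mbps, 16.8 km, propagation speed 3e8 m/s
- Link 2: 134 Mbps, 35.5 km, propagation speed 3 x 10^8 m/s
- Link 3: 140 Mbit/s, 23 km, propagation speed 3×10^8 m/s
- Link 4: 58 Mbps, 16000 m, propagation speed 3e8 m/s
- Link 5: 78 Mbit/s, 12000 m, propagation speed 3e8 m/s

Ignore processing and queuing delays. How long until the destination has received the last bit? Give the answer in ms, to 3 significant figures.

0.360 ms

L = 40 × 8 = 320 bits.
Transmission delays (L/R per hop): 0.00103226, 0.00238806, 0.00228571, 0.00551724, 0.00410256 ms; sum = 0.0153258 ms.
Propagation delays (d/s per hop): 0.056, 0.118333, 0.0766667, 0.0533333, 0.04 ms; sum = 0.344333 ms.
End-to-end = 0.360 ms.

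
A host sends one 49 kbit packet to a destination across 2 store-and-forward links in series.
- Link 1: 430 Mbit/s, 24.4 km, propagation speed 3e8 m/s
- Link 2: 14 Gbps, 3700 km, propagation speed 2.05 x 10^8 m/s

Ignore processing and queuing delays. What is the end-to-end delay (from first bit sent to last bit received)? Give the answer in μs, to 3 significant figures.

18200 μs

L = 49000 bits.
Transmission delays (L/R per hop): 113.953, 3.5 μs; sum = 117.453 μs.
Propagation delays (d/s per hop): 81.3333, 18048.8 μs; sum = 18130.1 μs.
End-to-end = 18200 μs.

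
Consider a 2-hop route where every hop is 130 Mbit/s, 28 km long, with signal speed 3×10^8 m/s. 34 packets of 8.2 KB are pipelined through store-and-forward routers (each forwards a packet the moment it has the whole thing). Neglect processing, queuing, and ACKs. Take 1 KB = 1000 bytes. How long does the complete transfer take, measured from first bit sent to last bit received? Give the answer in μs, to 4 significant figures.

Per-hop transmission t_tx = L/R = 65600/130000000 = 504.615 μs.
Per-hop propagation t_prop = 28000/300000000 = 93.3333 μs.
Pipeline fill: first packet needs 2·t_tx to clear all hops; remaining 33 packets each add one t_tx.
Total = (2+34-1)·t_tx + 2·t_prop = 35·504.615 + 2·93.3333 = 17850 μs.

17850 μs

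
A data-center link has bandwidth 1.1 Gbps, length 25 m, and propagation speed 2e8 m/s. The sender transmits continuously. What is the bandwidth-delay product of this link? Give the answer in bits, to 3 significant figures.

Propagation delay = 25 / 200000000 = 1.25e-07 s.
BDP = R × t_prop = 1100000000 × 1.25e-07 = 137.5 bits.

138 bits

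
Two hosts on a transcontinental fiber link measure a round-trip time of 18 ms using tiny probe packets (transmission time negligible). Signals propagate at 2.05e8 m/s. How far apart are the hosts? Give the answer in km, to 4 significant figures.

One-way propagation = RTT/2 = 9 ms.
d = s × t = 2.05e+08 × 0.009 = 1845 km.

1845 km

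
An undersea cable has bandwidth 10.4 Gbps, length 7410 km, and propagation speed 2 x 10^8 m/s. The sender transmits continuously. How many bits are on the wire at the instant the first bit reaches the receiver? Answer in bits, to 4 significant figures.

Propagation delay = 7410000 / 200000000 = 0.03705 s.
BDP = R × t_prop = 10400000000 × 0.03705 = 385320000 bits.

385300000 bits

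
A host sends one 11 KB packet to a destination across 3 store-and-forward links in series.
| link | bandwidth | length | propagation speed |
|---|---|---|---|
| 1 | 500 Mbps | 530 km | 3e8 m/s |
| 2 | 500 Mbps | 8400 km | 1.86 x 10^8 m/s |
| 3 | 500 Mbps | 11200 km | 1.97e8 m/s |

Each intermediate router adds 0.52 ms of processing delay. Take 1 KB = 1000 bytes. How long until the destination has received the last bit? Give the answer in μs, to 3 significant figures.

L = 88000 bits.
Transmission delay per hop = L/R = 88000/500000000 = 176 μs; 3 hops → 528 μs.
Propagation delays (d/s per hop): 1766.67, 45161.3, 56852.8 μs; sum = 103781 μs.
Processing at 2 router(s): 2 × 0.52 ms = 1040 μs.
End-to-end = 105000 μs.

105000 μs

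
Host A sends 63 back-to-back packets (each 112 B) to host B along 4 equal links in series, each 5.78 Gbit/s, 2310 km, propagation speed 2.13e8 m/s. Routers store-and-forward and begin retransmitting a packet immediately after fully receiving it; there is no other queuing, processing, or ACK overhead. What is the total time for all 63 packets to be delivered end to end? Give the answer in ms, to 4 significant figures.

Per-hop transmission t_tx = L/R = 896/5780000000 = 0.000155017 ms.
Per-hop propagation t_prop = 2310000/213000000 = 10.8451 ms.
Pipeline fill: first packet needs 4·t_tx to clear all hops; remaining 62 packets each add one t_tx.
Total = (4+63-1)·t_tx + 4·t_prop = 66·0.000155017 + 4·10.8451 = 43.39 ms.

43.39 ms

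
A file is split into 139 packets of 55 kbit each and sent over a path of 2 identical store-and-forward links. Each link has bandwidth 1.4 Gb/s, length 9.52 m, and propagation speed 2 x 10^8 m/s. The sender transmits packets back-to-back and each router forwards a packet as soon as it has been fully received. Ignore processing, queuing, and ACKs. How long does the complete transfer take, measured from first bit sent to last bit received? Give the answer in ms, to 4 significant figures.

Per-hop transmission t_tx = L/R = 55000/1400000000 = 0.0392857 ms.
Per-hop propagation t_prop = 9.52/200000000 = 4.76e-05 ms.
Pipeline fill: first packet needs 2·t_tx to clear all hops; remaining 138 packets each add one t_tx.
Total = (2+139-1)·t_tx + 2·t_prop = 140·0.0392857 + 2·4.76e-05 = 5.500 ms.

5.500 ms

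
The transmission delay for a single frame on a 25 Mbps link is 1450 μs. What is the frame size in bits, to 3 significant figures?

36300 bits

L = R × t_tx = 25000000 b/s × 0.00145 s = 36250 bits.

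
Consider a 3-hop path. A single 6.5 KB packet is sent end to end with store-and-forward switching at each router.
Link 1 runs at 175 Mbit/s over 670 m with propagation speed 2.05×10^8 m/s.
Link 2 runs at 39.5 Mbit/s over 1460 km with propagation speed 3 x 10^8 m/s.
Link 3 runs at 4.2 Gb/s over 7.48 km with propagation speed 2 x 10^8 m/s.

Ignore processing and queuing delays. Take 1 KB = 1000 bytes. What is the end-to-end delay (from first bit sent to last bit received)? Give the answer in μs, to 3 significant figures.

L = 52000 bits.
Transmission delays (L/R per hop): 297.143, 1316.46, 12.381 μs; sum = 1625.98 μs.
Propagation delays (d/s per hop): 3.26829, 4866.67, 37.4 μs; sum = 4907.33 μs.
End-to-end = 6530 μs.

6530 μs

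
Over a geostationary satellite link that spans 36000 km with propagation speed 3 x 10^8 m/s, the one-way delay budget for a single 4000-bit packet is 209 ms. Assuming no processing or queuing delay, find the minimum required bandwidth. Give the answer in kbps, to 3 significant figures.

44.9 kbps

Propagation delay = 36000000 / 300000000 = 120 ms.
Transmission budget = 209 − 120 = 89 ms.
R ≥ L / t_tx = 4000 bits / 0.089 s = 44.9 kbps.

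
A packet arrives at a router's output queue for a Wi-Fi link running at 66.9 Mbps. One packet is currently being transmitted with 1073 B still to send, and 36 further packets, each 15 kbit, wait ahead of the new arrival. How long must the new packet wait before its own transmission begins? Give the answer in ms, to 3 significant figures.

Each queued packet: L/R = 15000/6.69e+07 = 0.224215 ms.
36 queued → 8.07175 ms.
Plus remaining 8584 bits of current packet: 0.128311 ms.
Queuing delay = 8.20 ms.

8.20 ms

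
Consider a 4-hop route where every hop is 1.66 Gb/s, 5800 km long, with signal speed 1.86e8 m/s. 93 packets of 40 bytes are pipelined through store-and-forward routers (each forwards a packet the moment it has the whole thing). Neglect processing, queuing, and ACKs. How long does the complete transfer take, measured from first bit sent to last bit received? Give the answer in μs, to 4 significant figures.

Per-hop transmission t_tx = L/R = 320/1660000000 = 0.192771 μs.
Per-hop propagation t_prop = 5800000/186000000 = 31182.8 μs.
Pipeline fill: first packet needs 4·t_tx to clear all hops; remaining 92 packets each add one t_tx.
Total = (4+93-1)·t_tx + 4·t_prop = 96·0.192771 + 4·31182.8 = 124700 μs.

124700 μs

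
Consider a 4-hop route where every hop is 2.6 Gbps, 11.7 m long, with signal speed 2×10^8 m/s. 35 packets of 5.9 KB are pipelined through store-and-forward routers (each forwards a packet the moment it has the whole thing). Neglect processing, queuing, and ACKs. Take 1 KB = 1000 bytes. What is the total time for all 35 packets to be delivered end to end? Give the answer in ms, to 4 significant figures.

0.6901 ms

Per-hop transmission t_tx = L/R = 47200/2600000000 = 0.0181538 ms.
Per-hop propagation t_prop = 11.7/200000000 = 5.85e-05 ms.
Pipeline fill: first packet needs 4·t_tx to clear all hops; remaining 34 packets each add one t_tx.
Total = (4+35-1)·t_tx + 4·t_prop = 38·0.0181538 + 4·5.85e-05 = 0.6901 ms.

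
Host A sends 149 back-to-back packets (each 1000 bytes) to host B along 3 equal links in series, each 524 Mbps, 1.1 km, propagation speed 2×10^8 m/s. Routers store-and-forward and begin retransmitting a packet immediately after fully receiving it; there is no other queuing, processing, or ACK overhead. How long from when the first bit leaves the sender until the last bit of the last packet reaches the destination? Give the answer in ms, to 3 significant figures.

2.32 ms

Per-hop transmission t_tx = L/R = 8000/524000000 = 0.0152672 ms.
Per-hop propagation t_prop = 1100/200000000 = 0.0055 ms.
Pipeline fill: first packet needs 3·t_tx to clear all hops; remaining 148 packets each add one t_tx.
Total = (3+149-1)·t_tx + 3·t_prop = 151·0.0152672 + 3·0.0055 = 2.32 ms.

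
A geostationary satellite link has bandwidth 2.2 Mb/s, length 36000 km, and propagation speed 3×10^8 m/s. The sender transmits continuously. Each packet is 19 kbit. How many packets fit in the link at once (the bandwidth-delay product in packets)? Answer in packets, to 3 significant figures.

13.9 packets

Propagation delay = 36000000 / 300000000 = 0.12 s.
BDP = R × t_prop = 2200000 × 0.12 = 264000 bits.
In packets of 19000 bits: 13.9 packets.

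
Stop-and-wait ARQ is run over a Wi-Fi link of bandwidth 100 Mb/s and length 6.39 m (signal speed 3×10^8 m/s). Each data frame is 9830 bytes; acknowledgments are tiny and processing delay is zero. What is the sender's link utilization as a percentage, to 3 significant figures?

100 %

t_tx = L/R = 78640/100000000 = 0.0007864 s.
t_prop = 6.39/300000000 = 2.13e-08 s; RTT = 4.26e-08 s.
Cycle = t_tx + RTT = 0.000786443 s.
Utilization = t_tx / cycle = 0.0007864/0.000786443 = 100 %.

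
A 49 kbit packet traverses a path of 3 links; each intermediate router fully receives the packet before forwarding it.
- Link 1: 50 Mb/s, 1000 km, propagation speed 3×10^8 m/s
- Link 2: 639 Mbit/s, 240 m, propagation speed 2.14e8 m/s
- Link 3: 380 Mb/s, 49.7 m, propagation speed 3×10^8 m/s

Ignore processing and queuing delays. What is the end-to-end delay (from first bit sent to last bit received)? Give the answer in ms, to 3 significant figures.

L = 49000 bits.
Transmission delays (L/R per hop): 0.98, 0.0766823, 0.128947 ms; sum = 1.18563 ms.
Propagation delays (d/s per hop): 3.33333, 0.0011215, 0.000165667 ms; sum = 3.33462 ms.
End-to-end = 4.52 ms.

4.52 ms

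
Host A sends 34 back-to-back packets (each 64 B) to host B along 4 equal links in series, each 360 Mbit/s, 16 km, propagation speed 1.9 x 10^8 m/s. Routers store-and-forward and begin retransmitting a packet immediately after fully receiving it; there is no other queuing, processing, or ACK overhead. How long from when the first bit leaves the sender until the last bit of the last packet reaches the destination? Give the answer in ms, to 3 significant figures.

0.389 ms

Per-hop transmission t_tx = L/R = 512/360000000 = 0.00142222 ms.
Per-hop propagation t_prop = 16000/190000000 = 0.0842105 ms.
Pipeline fill: first packet needs 4·t_tx to clear all hops; remaining 33 packets each add one t_tx.
Total = (4+34-1)·t_tx + 4·t_prop = 37·0.00142222 + 4·0.0842105 = 0.389 ms.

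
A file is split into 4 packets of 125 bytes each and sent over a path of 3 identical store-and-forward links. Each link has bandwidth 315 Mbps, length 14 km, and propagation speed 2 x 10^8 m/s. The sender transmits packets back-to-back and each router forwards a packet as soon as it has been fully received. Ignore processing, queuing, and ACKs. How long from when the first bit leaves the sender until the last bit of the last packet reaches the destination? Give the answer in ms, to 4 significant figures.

Per-hop transmission t_tx = L/R = 1000/315000000 = 0.0031746 ms.
Per-hop propagation t_prop = 14000/200000000 = 0.07 ms.
Pipeline fill: first packet needs 3·t_tx to clear all hops; remaining 3 packets each add one t_tx.
Total = (3+4-1)·t_tx + 3·t_prop = 6·0.0031746 + 3·0.07 = 0.2290 ms.

0.2290 ms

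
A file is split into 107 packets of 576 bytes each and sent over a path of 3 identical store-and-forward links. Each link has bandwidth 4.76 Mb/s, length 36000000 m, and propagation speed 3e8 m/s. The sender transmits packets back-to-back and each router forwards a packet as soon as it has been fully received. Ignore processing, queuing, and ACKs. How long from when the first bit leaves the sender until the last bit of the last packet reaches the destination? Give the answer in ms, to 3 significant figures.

466 ms

Per-hop transmission t_tx = L/R = 4608/4760000 = 0.968067 ms.
Per-hop propagation t_prop = 36000000/300000000 = 120 ms.
Pipeline fill: first packet needs 3·t_tx to clear all hops; remaining 106 packets each add one t_tx.
Total = (3+107-1)·t_tx + 3·t_prop = 109·0.968067 + 3·120 = 466 ms.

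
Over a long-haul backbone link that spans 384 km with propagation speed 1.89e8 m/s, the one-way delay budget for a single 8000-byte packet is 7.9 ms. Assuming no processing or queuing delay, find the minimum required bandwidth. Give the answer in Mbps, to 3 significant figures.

10.9 Mbps

L = 64000 bits.
Propagation delay = 384000 / 189000000 = 2.03175 ms.
Transmission budget = 7.9 − 2.03175 = 5.86825 ms.
R ≥ L / t_tx = 64000 bits / 0.00586825 s = 10.9 Mbps.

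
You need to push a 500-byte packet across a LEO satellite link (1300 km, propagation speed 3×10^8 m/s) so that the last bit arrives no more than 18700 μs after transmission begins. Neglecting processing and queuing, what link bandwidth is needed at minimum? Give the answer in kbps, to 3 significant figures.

278 kbps

L = 4000 bits.
Propagation delay = 1300000 / 300000000 = 4333.33 μs.
Transmission budget = 18700 − 4333.33 = 14366.7 μs.
R ≥ L / t_tx = 4000 bits / 0.0143667 s = 278 kbps.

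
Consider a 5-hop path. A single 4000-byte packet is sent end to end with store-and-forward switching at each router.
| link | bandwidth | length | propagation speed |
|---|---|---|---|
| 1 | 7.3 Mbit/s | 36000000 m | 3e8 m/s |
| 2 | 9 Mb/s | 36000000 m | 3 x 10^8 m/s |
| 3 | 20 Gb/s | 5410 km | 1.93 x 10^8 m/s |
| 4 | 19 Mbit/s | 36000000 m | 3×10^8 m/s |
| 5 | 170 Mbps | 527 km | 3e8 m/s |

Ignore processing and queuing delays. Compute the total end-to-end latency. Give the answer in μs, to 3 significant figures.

L = 4000 × 8 = 32000 bits.
Transmission delays (L/R per hop): 4383.56, 3555.56, 1.6, 1684.21, 188.235 μs; sum = 9813.16 μs.
Propagation delays (d/s per hop): 120000, 120000, 28031.1, 120000, 1756.67 μs; sum = 389788 μs.
End-to-end = 400000 μs.

400000 μs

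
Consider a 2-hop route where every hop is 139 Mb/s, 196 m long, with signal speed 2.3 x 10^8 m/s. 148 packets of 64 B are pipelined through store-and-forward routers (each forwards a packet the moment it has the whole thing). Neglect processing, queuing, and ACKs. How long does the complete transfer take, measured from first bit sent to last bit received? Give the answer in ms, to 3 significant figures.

Per-hop transmission t_tx = L/R = 512/139000000 = 0.00368345 ms.
Per-hop propagation t_prop = 196/2.3e+08 = 0.000852174 ms.
Pipeline fill: first packet needs 2·t_tx to clear all hops; remaining 147 packets each add one t_tx.
Total = (2+148-1)·t_tx + 2·t_prop = 149·0.00368345 + 2·0.000852174 = 0.551 ms.

0.551 ms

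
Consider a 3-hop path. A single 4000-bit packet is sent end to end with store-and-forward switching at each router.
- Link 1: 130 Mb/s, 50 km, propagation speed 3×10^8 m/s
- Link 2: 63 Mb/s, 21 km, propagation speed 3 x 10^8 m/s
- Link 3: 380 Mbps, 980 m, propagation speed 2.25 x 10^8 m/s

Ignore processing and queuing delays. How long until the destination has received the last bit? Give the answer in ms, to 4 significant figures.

Transmission delays (L/R per hop): 0.0307692, 0.0634921, 0.0105263 ms; sum = 0.104788 ms.
Propagation delays (d/s per hop): 0.166667, 0.07, 0.00435556 ms; sum = 0.241022 ms.
End-to-end = 0.3458 ms.

0.3458 ms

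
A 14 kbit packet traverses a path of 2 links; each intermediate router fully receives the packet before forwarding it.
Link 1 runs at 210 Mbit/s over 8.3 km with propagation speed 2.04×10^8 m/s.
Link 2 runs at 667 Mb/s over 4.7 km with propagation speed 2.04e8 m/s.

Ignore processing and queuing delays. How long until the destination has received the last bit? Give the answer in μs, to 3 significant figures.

151 μs

L = 14000 bits.
Transmission delays (L/R per hop): 66.6667, 20.9895 μs; sum = 87.6562 μs.
Propagation delays (d/s per hop): 40.6863, 23.0392 μs; sum = 63.7255 μs.
End-to-end = 151 μs.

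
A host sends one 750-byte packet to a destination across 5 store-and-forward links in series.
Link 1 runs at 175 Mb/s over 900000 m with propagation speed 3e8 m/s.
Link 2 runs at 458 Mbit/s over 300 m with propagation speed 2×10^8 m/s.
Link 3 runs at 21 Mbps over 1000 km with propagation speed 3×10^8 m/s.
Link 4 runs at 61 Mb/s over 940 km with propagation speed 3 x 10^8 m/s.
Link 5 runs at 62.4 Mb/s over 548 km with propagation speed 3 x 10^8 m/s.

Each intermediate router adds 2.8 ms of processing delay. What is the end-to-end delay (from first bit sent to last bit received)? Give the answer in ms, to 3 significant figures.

23.0 ms

L = 750 × 8 = 6000 bits.
Transmission delays (L/R per hop): 0.0342857, 0.0131004, 0.285714, 0.0983607, 0.0961538 ms; sum = 0.527615 ms.
Propagation delays (d/s per hop): 3, 0.0015, 3.33333, 3.13333, 1.82667 ms; sum = 11.2948 ms.
Processing at 4 router(s): 4 × 2.8 ms = 11.2 ms.
End-to-end = 23.0 ms.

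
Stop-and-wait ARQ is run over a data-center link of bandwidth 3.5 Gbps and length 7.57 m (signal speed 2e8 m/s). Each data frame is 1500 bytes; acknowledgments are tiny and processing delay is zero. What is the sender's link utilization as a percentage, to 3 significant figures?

t_tx = L/R = 12000/3500000000 = 3.42857e-06 s.
t_prop = 7.57/200000000 = 3.785e-08 s; RTT = 7.57e-08 s.
Cycle = t_tx + RTT = 3.50427e-06 s.
Utilization = t_tx / cycle = 3.42857e-06/3.50427e-06 = 97.8 %.

97.8 %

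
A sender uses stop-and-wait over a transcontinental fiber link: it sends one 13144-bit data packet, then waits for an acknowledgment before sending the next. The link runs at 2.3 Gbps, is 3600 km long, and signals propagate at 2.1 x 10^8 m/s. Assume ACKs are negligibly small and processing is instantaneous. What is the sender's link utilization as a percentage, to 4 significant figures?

t_tx = L/R = 13144/2300000000 = 5.71478e-06 s.
t_prop = 3600000/210000000 = 0.0171429 s; RTT = 0.0342857 s.
Cycle = t_tx + RTT = 0.0342914 s.
Utilization = t_tx / cycle = 5.71478e-06/0.0342914 = 0.01667 %.

0.01667 %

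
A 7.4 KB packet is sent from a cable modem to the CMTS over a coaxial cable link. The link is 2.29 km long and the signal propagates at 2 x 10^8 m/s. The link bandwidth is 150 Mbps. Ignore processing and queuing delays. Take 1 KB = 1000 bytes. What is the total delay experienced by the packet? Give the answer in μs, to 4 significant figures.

L = 59200 bits.
Transmission delay = L/R = 59200 / 150000000 = 394.667 μs.
Propagation delay = d/s = 2290 m / 200000000 m/s = 11.45 μs.
Total = 406.1 μs.

406.1 μs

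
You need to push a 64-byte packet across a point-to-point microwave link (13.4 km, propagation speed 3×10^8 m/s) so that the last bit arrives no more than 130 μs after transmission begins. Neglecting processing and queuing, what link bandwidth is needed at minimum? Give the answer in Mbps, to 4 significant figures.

6.000 Mbps

L = 512 bits.
Propagation delay = 13400 / 300000000 = 44.6667 μs.
Transmission budget = 130 − 44.6667 = 85.3333 μs.
R ≥ L / t_tx = 512 bits / 8.53333e-05 s = 6.000 Mbps.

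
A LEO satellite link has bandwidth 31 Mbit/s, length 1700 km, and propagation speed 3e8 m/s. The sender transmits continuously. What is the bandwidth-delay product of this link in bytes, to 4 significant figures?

Propagation delay = 1700000 / 300000000 = 0.00566667 s.
BDP = R × t_prop = 31000000 × 0.00566667 = 175667 bits.
In bytes: 175667/8 = 21960 bytes.

21960 bytes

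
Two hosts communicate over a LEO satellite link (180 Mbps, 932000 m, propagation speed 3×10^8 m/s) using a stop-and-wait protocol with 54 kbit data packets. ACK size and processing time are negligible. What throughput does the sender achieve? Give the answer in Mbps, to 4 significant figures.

8.291 Mbps

t_tx = L/R = 54000/180000000 = 0.0003 s.
t_prop = 932000/300000000 = 0.00310667 s; RTT = 0.00621333 s.
Cycle = t_tx + RTT = 0.00651333 s.
Throughput = L / cycle = 54000 / 0.00651333 = 8.291 Mbps.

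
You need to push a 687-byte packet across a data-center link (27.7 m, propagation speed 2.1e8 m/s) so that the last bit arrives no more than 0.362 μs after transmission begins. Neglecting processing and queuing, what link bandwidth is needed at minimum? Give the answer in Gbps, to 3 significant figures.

L = 5496 bits.
Propagation delay = 27.7 / 210000000 = 0.131905 μs.
Transmission budget = 0.362 − 0.131905 = 0.230095 μs.
R ≥ L / t_tx = 5496 bits / 2.30095e-07 s = 23.9 Gbps.

23.9 Gbps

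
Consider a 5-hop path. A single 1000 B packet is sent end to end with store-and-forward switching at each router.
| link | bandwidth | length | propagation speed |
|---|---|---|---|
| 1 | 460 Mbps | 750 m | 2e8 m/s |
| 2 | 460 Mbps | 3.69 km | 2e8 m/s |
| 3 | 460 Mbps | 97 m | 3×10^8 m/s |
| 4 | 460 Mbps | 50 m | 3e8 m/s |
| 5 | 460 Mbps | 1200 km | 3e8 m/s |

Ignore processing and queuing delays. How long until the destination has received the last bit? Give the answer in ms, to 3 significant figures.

L = 1000 × 8 = 8000 bits.
Transmission delay per hop = L/R = 8000/460000000 = 0.0173913 ms; 5 hops → 0.0869565 ms.
Propagation delays (d/s per hop): 0.00375, 0.01845, 0.000323333, 0.000166667, 4 ms; sum = 4.02269 ms.
End-to-end = 4.11 ms.

4.11 ms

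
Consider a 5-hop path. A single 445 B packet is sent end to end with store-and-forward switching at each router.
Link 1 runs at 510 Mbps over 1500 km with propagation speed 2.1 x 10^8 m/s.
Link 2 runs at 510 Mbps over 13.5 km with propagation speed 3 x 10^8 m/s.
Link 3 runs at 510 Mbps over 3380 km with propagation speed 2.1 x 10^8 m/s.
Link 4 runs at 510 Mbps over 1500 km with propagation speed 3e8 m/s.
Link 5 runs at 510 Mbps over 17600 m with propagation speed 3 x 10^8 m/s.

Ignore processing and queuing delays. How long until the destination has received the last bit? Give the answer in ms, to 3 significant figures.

L = 445 × 8 = 3560 bits.
Transmission delay per hop = L/R = 3560/510000000 = 0.00698039 ms; 5 hops → 0.034902 ms.
Propagation delays (d/s per hop): 7.14286, 0.045, 16.0952, 5, 0.0586667 ms; sum = 28.3418 ms.
End-to-end = 28.4 ms.

28.4 ms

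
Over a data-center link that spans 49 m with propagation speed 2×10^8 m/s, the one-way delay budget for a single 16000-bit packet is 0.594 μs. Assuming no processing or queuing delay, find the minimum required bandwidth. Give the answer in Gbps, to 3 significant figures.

45.8 Gbps

Propagation delay = 49 / 200000000 = 0.245 μs.
Transmission budget = 0.594 − 0.245 = 0.349 μs.
R ≥ L / t_tx = 16000 bits / 3.49e-07 s = 45.8 Gbps.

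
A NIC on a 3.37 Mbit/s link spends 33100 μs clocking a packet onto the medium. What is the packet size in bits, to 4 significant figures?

111500 bits

L = R × t_tx = 3370000 b/s × 0.0331 s = 111547 bits.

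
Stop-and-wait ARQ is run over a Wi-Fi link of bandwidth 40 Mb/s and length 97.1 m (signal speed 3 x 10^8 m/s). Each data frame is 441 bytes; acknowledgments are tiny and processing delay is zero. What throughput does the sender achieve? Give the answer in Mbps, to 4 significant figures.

39.71 Mbps

t_tx = L/R = 3528/40000000 = 8.82e-05 s.
t_prop = 97.1/300000000 = 3.23667e-07 s; RTT = 6.47333e-07 s.
Cycle = t_tx + RTT = 8.88473e-05 s.
Throughput = L / cycle = 3528 / 8.88473e-05 = 39.71 Mbps.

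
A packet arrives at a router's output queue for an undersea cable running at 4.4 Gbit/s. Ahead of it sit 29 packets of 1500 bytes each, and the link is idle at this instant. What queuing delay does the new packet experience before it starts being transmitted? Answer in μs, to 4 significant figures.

79.09 μs

Each queued packet: L/R = 12000/4400000000 = 2.72727 μs.
29 queued → 79.0909 μs.
Queuing delay = 79.09 μs.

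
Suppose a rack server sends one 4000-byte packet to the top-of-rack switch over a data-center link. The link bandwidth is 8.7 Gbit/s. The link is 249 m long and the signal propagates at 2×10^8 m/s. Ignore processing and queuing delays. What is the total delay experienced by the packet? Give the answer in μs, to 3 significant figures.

L = 4000 × 8 = 32000 bits.
Transmission delay = L/R = 32000 / 8700000000 = 3.67816 μs.
Propagation delay = d/s = 249 m / 200000000 m/s = 1.245 μs.
Total = 4.92 μs.

4.92 μs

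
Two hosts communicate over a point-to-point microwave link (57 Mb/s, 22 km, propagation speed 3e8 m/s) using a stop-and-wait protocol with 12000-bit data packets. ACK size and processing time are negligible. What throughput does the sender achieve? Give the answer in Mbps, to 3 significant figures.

33.6 Mbps

t_tx = L/R = 12000/57000000 = 0.000210526 s.
t_prop = 22000/300000000 = 7.33333e-05 s; RTT = 0.000146667 s.
Cycle = t_tx + RTT = 0.000357193 s.
Throughput = L / cycle = 12000 / 0.000357193 = 33.6 Mbps.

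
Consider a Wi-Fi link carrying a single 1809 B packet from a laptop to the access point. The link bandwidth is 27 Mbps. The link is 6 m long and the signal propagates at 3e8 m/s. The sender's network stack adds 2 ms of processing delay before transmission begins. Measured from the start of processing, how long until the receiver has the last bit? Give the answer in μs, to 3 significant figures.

2540 μs

L = 1809 × 8 = 14472 bits.
Transmission delay = L/R = 14472 / 27000000 = 536 μs.
Propagation delay = d/s = 6 m / 300000000 m/s = 0.02 μs.
Plus processing delay 2 ms = 2000 μs.
Total = 2540 μs.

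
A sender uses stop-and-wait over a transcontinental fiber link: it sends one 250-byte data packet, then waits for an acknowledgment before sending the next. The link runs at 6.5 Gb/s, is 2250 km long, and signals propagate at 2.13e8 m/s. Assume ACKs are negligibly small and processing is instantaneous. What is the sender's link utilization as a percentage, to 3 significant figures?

t_tx = L/R = 2000/6500000000 = 3.07692e-07 s.
t_prop = 2250000/213000000 = 0.0105634 s; RTT = 0.0211268 s.
Cycle = t_tx + RTT = 0.0211271 s.
Utilization = t_tx / cycle = 3.07692e-07/0.0211271 = 0.00146 %.

0.00146 %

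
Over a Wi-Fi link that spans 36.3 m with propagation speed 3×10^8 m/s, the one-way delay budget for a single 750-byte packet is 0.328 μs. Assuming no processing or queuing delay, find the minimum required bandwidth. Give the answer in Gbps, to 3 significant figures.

29.0 Gbps

L = 6000 bits.
Propagation delay = 36.3 / 300000000 = 0.121 μs.
Transmission budget = 0.328 − 0.121 = 0.207 μs.
R ≥ L / t_tx = 6000 bits / 2.07e-07 s = 29.0 Gbps.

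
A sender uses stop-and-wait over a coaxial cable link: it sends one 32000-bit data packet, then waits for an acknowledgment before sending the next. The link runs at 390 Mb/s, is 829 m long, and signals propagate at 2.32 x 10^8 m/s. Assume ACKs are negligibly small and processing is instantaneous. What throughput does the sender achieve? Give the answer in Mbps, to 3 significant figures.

359 Mbps

t_tx = L/R = 32000/390000000 = 8.20513e-05 s.
t_prop = 829/2.32e+08 = 3.57328e-06 s; RTT = 7.14655e-06 s.
Cycle = t_tx + RTT = 8.91978e-05 s.
Throughput = L / cycle = 32000 / 8.91978e-05 = 359 Mbps.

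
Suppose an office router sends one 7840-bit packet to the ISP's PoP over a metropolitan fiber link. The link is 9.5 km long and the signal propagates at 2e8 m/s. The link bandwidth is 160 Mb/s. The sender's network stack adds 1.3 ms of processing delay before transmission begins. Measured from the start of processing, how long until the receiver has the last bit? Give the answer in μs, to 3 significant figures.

1400 μs

Transmission delay = L/R = 7840 / 160000000 = 49 μs.
Propagation delay = d/s = 9500 m / 200000000 m/s = 47.5 μs.
Plus processing delay 1.3 ms = 1300 μs.
Total = 1400 μs.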